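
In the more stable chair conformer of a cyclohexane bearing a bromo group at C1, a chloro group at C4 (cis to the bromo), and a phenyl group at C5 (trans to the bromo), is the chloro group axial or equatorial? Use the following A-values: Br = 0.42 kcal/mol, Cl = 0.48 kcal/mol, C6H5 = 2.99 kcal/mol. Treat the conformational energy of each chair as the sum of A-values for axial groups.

Chair I (bromo axial, chloro equatorial, phenyl equatorial): E = 0.42 kcal/mol.
Chair II (bromo equatorial, chloro axial, phenyl axial): E = 3.47 kcal/mol.
Chair I is the more stable (lower-energy) conformer, and in that chair the chloro group is equatorial.

equatorial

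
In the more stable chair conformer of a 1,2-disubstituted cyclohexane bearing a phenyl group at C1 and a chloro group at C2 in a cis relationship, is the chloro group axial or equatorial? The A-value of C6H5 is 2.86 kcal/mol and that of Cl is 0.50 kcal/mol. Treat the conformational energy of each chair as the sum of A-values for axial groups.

axial

C1 and C2 have opposite parity, so for the cis isomer the two substituents are one axial and one equatorial in each chair.
Chair I (phenyl axial, chloro equatorial): E = 2.86 kcal/mol.
Chair II (phenyl equatorial, chloro axial): E = 0.50 kcal/mol.
Chair II is the more stable (lower-energy) conformer, and in that chair the chloro group is axial.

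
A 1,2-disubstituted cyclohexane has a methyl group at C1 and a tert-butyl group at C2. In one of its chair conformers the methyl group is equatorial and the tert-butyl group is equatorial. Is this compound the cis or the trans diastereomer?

trans

C1 and C2 have opposite parity, so their axial bonds point in opposite directions.
With opposite-parity carbons, two substituents on the same face are one axial and one equatorial; opposite faces give both axial or both equatorial.
Here the groups are equatorial/equatorial → opposite face → trans.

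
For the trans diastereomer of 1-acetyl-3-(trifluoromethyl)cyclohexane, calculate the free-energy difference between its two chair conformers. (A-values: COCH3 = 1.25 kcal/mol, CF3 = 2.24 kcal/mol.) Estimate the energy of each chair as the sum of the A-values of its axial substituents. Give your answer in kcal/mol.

C1 and C3 have the same parity, so for the trans isomer the two substituents are one axial and one equatorial in each chair.
Chair I (acetyl axial, trifluoromethyl equatorial): E = 1.25 kcal/mol.
Chair II (acetyl equatorial, trifluoromethyl axial): E = 2.24 kcal/mol.
ΔE = 2.24 − 1.25 = 0.99 kcal/mol; chair I is more stable.

0.99 kcal/mol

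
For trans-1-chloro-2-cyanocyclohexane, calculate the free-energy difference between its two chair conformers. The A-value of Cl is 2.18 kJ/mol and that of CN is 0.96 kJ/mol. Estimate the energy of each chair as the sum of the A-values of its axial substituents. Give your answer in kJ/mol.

3.14 kJ/mol

C1 and C2 have opposite parity, so for the trans isomer the two substituents are e,e in one chair and a,a in the other.
Chair I (chloro axial, cyano axial): E = 3.14 kJ/mol.
Chair II (chloro equatorial, cyano equatorial): E = 0.00 kJ/mol.
ΔE = 3.14 − 0.00 = 3.14 kJ/mol; chair II is more stable.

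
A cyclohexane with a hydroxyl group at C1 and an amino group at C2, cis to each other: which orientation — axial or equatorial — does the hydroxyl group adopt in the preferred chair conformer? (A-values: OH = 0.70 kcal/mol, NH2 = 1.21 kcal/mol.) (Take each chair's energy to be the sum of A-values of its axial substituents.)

C1 and C2 have opposite parity, so for the cis isomer the two substituents are one axial and one equatorial in each chair.
Chair I (hydroxyl axial, amino equatorial): E = 0.70 kcal/mol.
Chair II (hydroxyl equatorial, amino axial): E = 1.21 kcal/mol.
Chair I is the more stable (lower-energy) conformer, and in that chair the hydroxyl group is axial.

axial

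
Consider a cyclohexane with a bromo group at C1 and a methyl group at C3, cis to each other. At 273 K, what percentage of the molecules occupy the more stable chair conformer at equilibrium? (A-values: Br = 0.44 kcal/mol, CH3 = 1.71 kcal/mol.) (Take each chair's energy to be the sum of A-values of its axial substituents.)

C1 and C3 have the same parity, so for the cis isomer the two substituents are e,e in one chair and a,a in the other.
Chair I (bromo axial, methyl axial): E = 2.15 kcal/mol; chair II (bromo equatorial, methyl equatorial): E = 0.00 kcal/mol.
ΔG = 2.15 kcal/mol between the two chairs.
K = exp(ΔG/RT) with R = 1.987×10⁻³ kcal mol⁻¹ K⁻¹ and T = 273 K gives K ≈ 52.6.
Fraction in the lower-energy chair = K/(K+1) = 98.1%.

98.1%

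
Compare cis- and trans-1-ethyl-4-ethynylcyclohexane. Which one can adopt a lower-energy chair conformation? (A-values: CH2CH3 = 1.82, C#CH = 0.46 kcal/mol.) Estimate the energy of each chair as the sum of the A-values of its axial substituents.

At 1,4 positions (parity opposite): cis → (a,e or e,a); trans → (e,e or a,a).
Best chair for cis: E = 0.46 kcal/mol; best chair for trans: E = 0.00 kcal/mol.
The trans isomer is lower by 0.46 kcal/mol.

trans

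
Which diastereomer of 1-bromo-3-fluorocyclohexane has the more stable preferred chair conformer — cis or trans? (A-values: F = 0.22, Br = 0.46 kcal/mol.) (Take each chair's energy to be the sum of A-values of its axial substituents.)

At 1,3 positions (parity same): cis → (e,e or a,a); trans → (a,e or e,a).
Best chair for cis: E = 0.00 kcal/mol; best chair for trans: E = 0.22 kcal/mol.
The cis isomer is lower by 0.22 kcal/mol.

cis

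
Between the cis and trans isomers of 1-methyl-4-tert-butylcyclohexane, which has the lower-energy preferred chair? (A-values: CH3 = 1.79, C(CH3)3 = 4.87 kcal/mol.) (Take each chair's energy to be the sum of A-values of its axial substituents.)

trans

At 1,4 positions (parity opposite): cis → (a,e or e,a); trans → (e,e or a,a).
Best chair for cis: E = 1.79 kcal/mol; best chair for trans: E = 0.00 kcal/mol.
The trans isomer is lower by 1.79 kcal/mol.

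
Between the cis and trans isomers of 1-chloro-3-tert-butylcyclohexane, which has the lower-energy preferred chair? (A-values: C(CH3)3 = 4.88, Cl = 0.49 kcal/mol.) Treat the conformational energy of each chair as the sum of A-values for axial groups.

At 1,3 positions (parity same): cis → (e,e or a,a); trans → (a,e or e,a).
Best chair for cis: E = 0.00 kcal/mol; best chair for trans: E = 0.49 kcal/mol.
The cis isomer is lower by 0.49 kcal/mol.

cis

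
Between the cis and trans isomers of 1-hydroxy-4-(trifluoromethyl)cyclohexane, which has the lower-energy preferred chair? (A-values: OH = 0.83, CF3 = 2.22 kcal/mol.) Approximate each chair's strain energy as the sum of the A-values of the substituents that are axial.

trans

At 1,4 positions (parity opposite): cis → (a,e or e,a); trans → (e,e or a,a).
Best chair for cis: E = 0.83 kcal/mol; best chair for trans: E = 0.00 kcal/mol.
The trans isomer is lower by 0.83 kcal/mol.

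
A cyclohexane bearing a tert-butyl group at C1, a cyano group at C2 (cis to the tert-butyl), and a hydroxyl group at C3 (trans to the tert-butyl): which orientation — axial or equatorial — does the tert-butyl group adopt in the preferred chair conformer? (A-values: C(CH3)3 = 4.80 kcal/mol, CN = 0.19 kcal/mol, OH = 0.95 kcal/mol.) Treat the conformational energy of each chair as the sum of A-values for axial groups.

equatorial

Chair I (tert-butyl axial, cyano equatorial, hydroxyl equatorial): E = 4.80 kcal/mol.
Chair II (tert-butyl equatorial, cyano axial, hydroxyl axial): E = 1.14 kcal/mol.
Chair II is the more stable (lower-energy) conformer, and in that chair the tert-butyl group is equatorial.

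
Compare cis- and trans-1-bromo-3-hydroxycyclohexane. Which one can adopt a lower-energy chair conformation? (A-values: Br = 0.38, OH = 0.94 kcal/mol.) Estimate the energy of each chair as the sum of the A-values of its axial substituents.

At 1,3 positions (parity same): cis → (e,e or a,a); trans → (a,e or e,a).
Best chair for cis: E = 0.00 kcal/mol; best chair for trans: E = 0.38 kcal/mol.
The cis isomer is lower by 0.38 kcal/mol.

cis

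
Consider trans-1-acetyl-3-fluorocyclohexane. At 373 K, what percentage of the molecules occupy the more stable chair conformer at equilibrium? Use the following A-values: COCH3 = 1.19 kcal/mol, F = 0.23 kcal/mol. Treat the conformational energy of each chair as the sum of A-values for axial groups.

C1 and C3 have the same parity, so for the trans isomer the two substituents are one axial and one equatorial in each chair.
Chair I (acetyl axial, fluoro equatorial): E = 1.19 kcal/mol; chair II (acetyl equatorial, fluoro axial): E = 0.23 kcal/mol.
ΔG = 0.96 kcal/mol between the two chairs.
K = exp(ΔG/RT) with R = 1.987×10⁻³ kcal mol⁻¹ K⁻¹ and T = 373 K gives K ≈ 3.65.
Fraction in the lower-energy chair = K/(K+1) = 78.5%.

78.5%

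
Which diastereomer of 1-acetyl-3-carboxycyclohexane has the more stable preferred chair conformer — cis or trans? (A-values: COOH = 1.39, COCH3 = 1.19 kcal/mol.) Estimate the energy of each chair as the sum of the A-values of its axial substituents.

At 1,3 positions (parity same): cis → (e,e or a,a); trans → (a,e or e,a).
Best chair for cis: E = 0.00 kcal/mol; best chair for trans: E = 1.19 kcal/mol.
The cis isomer is lower by 1.19 kcal/mol.

cis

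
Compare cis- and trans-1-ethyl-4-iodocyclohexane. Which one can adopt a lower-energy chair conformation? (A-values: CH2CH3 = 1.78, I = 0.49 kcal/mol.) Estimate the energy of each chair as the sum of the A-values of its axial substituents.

trans

At 1,4 positions (parity opposite): cis → (a,e or e,a); trans → (e,e or a,a).
Best chair for cis: E = 0.49 kcal/mol; best chair for trans: E = 0.00 kcal/mol.
The trans isomer is lower by 0.49 kcal/mol.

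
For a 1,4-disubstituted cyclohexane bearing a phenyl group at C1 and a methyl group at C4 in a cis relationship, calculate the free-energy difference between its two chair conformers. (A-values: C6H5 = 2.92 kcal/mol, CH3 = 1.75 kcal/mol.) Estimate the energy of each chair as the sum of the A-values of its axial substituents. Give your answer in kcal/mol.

1.17 kcal/mol

C1 and C4 have opposite parity, so for the cis isomer the two substituents are one axial and one equatorial in each chair.
Chair I (phenyl axial, methyl equatorial): E = 2.92 kcal/mol.
Chair II (phenyl equatorial, methyl axial): E = 1.75 kcal/mol.
ΔE = 2.92 − 1.75 = 1.17 kcal/mol; chair II is more stable.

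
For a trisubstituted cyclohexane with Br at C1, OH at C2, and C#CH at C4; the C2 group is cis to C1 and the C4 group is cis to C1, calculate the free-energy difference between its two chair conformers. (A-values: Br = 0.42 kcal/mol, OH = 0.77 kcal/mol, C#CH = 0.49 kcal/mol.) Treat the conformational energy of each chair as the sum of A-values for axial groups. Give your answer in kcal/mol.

Chair I (bromo axial, hydroxyl equatorial, ethynyl equatorial): E = 0.42 kcal/mol.
Chair II (bromo equatorial, hydroxyl axial, ethynyl axial): E = 1.26 kcal/mol.
ΔE = 1.26 − 0.42 = 0.84 kcal/mol; chair I is more stable.

0.84 kcal/mol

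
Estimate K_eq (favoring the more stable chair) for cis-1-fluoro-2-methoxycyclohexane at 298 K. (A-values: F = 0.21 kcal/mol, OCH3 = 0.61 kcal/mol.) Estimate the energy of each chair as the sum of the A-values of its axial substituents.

K ≈ 1.97

C1 and C2 have opposite parity, so for the cis isomer the two substituents are one axial and one equatorial in each chair.
Chair I (fluoro axial, methoxy equatorial): E = 0.21 kcal/mol; chair II (fluoro equatorial, methoxy axial): E = 0.61 kcal/mol.
ΔG = 0.40 kcal/mol between the two chairs.
K = exp(ΔG/RT) with R = 1.987×10⁻³ kcal mol⁻¹ K⁻¹ and T = 298 K gives K ≈ 1.97.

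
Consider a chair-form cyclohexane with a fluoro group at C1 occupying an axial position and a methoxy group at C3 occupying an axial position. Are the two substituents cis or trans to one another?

C1 and C3 have the same parity, so their axial bonds point in the same direction.
With same-parity carbons, two substituents on the same face are both axial or both equatorial; opposite faces give one of each.
Here the groups are axial/axial → same face → cis.

cis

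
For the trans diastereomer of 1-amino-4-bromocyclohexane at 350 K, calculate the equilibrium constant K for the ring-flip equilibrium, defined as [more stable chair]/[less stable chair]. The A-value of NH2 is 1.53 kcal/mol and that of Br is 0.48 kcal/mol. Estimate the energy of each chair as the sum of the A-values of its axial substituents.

K ≈ 18.0

C1 and C4 have opposite parity, so for the trans isomer the two substituents are e,e in one chair and a,a in the other.
Chair I (amino axial, bromo axial): E = 2.01 kcal/mol; chair II (amino equatorial, bromo equatorial): E = 0.00 kcal/mol.
ΔG = 2.01 kcal/mol between the two chairs.
K = exp(ΔG/RT) with R = 1.987×10⁻³ kcal mol⁻¹ K⁻¹ and T = 350 K gives K ≈ 18.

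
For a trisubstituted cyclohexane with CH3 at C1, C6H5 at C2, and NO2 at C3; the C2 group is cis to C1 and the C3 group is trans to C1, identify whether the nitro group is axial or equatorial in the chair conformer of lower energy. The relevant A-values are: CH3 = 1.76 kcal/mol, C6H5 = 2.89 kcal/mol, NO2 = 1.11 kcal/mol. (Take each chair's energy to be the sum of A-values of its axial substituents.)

Chair I (methyl axial, phenyl equatorial, nitro equatorial): E = 1.76 kcal/mol.
Chair II (methyl equatorial, phenyl axial, nitro axial): E = 4.00 kcal/mol.
Chair I is the more stable (lower-energy) conformer, and in that chair the nitro group is equatorial.

equatorial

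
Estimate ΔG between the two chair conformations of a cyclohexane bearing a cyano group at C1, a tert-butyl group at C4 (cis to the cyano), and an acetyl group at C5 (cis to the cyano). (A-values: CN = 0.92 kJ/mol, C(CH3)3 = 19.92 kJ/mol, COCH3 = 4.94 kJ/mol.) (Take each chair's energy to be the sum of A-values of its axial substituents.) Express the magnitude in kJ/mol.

Chair I (cyano axial, tert-butyl equatorial, acetyl axial): E = 5.86 kJ/mol.
Chair II (cyano equatorial, tert-butyl axial, acetyl equatorial): E = 19.92 kJ/mol.
ΔE = 19.92 − 5.86 = 14.06 kJ/mol; chair I is more stable.

14.06 kJ/mol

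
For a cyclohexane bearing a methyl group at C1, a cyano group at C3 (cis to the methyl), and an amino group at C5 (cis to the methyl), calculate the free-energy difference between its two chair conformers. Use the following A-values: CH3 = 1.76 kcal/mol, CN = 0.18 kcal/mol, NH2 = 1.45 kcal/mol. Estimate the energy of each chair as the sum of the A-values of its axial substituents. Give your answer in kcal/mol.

3.39 kcal/mol

Chair I (methyl axial, cyano axial, amino axial): E = 3.39 kcal/mol.
Chair II (methyl equatorial, cyano equatorial, amino equatorial): E = 0.00 kcal/mol.
ΔE = 3.39 − 0.00 = 3.39 kcal/mol; chair II is more stable.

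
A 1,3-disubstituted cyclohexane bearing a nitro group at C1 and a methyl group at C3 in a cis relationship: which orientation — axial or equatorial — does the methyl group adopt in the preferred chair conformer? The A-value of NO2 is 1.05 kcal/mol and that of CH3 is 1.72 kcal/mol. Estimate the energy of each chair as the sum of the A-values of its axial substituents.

equatorial

C1 and C3 have the same parity, so for the cis isomer the two substituents are e,e in one chair and a,a in the other.
Chair I (nitro axial, methyl axial): E = 2.77 kcal/mol.
Chair II (nitro equatorial, methyl equatorial): E = 0.00 kcal/mol.
Chair II is the more stable (lower-energy) conformer, and in that chair the methyl group is equatorial.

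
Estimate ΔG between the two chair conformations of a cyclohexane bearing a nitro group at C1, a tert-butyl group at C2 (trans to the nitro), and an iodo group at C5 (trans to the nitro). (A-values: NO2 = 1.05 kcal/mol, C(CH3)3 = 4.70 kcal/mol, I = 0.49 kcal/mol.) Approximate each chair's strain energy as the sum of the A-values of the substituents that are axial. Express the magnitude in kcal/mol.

5.26 kcal/mol

Chair I (nitro axial, tert-butyl axial, iodo equatorial): E = 5.75 kcal/mol.
Chair II (nitro equatorial, tert-butyl equatorial, iodo axial): E = 0.49 kcal/mol.
ΔE = 5.75 − 0.49 = 5.26 kcal/mol; chair II is more stable.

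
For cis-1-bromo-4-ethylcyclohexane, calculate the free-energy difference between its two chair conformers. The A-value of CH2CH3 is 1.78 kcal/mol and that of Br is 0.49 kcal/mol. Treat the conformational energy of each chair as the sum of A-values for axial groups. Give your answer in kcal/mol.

1.29 kcal/mol

C1 and C4 have opposite parity, so for the cis isomer the two substituents are one axial and one equatorial in each chair.
Chair I (ethyl axial, bromo equatorial): E = 1.78 kcal/mol.
Chair II (ethyl equatorial, bromo axial): E = 0.49 kcal/mol.
ΔE = 1.78 − 0.49 = 1.29 kcal/mol; chair II is more stable.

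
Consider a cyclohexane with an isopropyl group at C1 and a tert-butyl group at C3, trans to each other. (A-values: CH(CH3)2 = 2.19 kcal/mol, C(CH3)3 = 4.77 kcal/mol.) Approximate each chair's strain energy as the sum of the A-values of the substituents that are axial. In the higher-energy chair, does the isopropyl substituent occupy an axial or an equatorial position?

equatorial

C1 and C3 have the same parity, so for the trans isomer the two substituents are one axial and one equatorial in each chair.
Chair I (isopropyl axial, tert-butyl equatorial): E = 2.19 kcal/mol.
Chair II (isopropyl equatorial, tert-butyl axial): E = 4.77 kcal/mol.
Chair II is the less stable (higher-energy) conformer, and in that chair the isopropyl group is equatorial.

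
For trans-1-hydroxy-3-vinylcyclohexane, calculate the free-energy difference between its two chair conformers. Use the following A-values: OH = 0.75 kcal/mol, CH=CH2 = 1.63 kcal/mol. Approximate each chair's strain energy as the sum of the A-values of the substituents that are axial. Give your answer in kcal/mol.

C1 and C3 have the same parity, so for the trans isomer the two substituents are one axial and one equatorial in each chair.
Chair I (hydroxyl axial, vinyl equatorial): E = 0.75 kcal/mol.
Chair II (hydroxyl equatorial, vinyl axial): E = 1.63 kcal/mol.
ΔE = 1.63 − 0.75 = 0.88 kcal/mol; chair I is more stable.

0.88 kcal/mol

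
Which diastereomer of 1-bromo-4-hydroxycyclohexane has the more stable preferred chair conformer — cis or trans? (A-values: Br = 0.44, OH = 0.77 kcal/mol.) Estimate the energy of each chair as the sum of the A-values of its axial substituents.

At 1,4 positions (parity opposite): cis → (a,e or e,a); trans → (e,e or a,a).
Best chair for cis: E = 0.44 kcal/mol; best chair for trans: E = 0.00 kcal/mol.
The trans isomer is lower by 0.44 kcal/mol.

trans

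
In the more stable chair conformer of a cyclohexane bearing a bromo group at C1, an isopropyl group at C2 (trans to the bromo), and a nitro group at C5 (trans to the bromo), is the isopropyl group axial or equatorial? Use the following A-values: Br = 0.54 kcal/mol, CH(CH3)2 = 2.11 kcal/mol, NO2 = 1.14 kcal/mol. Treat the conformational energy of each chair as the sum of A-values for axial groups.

Chair I (bromo axial, isopropyl axial, nitro equatorial): E = 2.65 kcal/mol.
Chair II (bromo equatorial, isopropyl equatorial, nitro axial): E = 1.14 kcal/mol.
Chair II is the more stable (lower-energy) conformer, and in that chair the isopropyl group is equatorial.

equatorial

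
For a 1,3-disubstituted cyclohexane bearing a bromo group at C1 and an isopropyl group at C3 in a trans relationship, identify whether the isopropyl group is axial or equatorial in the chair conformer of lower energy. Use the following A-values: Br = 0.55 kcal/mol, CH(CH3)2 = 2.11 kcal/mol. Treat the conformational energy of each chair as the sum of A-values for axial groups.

C1 and C3 have the same parity, so for the trans isomer the two substituents are one axial and one equatorial in each chair.
Chair I (bromo axial, isopropyl equatorial): E = 0.55 kcal/mol.
Chair II (bromo equatorial, isopropyl axial): E = 2.11 kcal/mol.
Chair I is the more stable (lower-energy) conformer, and in that chair the isopropyl group is equatorial.

equatorial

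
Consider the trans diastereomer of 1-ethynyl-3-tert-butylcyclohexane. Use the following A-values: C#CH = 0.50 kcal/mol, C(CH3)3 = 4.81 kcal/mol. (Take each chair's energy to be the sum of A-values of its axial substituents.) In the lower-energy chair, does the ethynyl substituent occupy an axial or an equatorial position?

C1 and C3 have the same parity, so for the trans isomer the two substituents are one axial and one equatorial in each chair.
Chair I (ethynyl axial, tert-butyl equatorial): E = 0.50 kcal/mol.
Chair II (ethynyl equatorial, tert-butyl axial): E = 4.81 kcal/mol.
Chair I is the more stable (lower-energy) conformer, and in that chair the ethynyl group is axial.

axial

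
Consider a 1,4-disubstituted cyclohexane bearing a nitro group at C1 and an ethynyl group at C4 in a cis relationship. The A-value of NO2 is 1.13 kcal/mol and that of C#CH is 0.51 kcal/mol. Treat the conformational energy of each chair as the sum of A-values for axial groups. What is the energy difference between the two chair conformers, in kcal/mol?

C1 and C4 have opposite parity, so for the cis isomer the two substituents are one axial and one equatorial in each chair.
Chair I (nitro axial, ethynyl equatorial): E = 1.13 kcal/mol.
Chair II (nitro equatorial, ethynyl axial): E = 0.51 kcal/mol.
ΔE = 1.13 − 0.51 = 0.62 kcal/mol; chair II is more stable.

0.62 kcal/mol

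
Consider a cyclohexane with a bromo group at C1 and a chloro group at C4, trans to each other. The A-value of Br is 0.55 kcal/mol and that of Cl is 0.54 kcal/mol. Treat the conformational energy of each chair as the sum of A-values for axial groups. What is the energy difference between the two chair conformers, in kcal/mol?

1.09 kcal/mol

C1 and C4 have opposite parity, so for the trans isomer the two substituents are e,e in one chair and a,a in the other.
Chair I (bromo axial, chloro axial): E = 1.09 kcal/mol.
Chair II (bromo equatorial, chloro equatorial): E = 0.00 kcal/mol.
ΔE = 1.09 − 0.00 = 1.09 kcal/mol; chair II is more stable.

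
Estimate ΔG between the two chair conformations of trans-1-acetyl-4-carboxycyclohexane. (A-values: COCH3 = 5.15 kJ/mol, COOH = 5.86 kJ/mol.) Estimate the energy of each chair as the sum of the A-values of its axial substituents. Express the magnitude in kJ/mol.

C1 and C4 have opposite parity, so for the trans isomer the two substituents are e,e in one chair and a,a in the other.
Chair I (acetyl axial, carboxyl axial): E = 11.01 kJ/mol.
Chair II (acetyl equatorial, carboxyl equatorial): E = 0.00 kJ/mol.
ΔE = 11.01 − 0.00 = 11.01 kJ/mol; chair II is more stable.

11.01 kJ/mol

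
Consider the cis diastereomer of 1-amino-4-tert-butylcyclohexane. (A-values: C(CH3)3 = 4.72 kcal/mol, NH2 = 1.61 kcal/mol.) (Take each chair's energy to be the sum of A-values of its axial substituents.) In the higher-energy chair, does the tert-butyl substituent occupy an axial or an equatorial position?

C1 and C4 have opposite parity, so for the cis isomer the two substituents are one axial and one equatorial in each chair.
Chair I (tert-butyl axial, amino equatorial): E = 4.72 kcal/mol.
Chair II (tert-butyl equatorial, amino axial): E = 1.61 kcal/mol.
Chair I is the less stable (higher-energy) conformer, and in that chair the tert-butyl group is axial.

axial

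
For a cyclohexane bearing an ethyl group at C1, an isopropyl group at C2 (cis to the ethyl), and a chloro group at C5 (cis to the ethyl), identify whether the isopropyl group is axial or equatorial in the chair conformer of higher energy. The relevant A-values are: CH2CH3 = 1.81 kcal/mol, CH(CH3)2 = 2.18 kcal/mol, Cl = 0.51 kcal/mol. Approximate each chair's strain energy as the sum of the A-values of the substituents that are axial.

equatorial

Chair I (ethyl axial, isopropyl equatorial, chloro axial): E = 2.32 kcal/mol.
Chair II (ethyl equatorial, isopropyl axial, chloro equatorial): E = 2.18 kcal/mol.
Chair I is the less stable (higher-energy) conformer, and in that chair the isopropyl group is equatorial.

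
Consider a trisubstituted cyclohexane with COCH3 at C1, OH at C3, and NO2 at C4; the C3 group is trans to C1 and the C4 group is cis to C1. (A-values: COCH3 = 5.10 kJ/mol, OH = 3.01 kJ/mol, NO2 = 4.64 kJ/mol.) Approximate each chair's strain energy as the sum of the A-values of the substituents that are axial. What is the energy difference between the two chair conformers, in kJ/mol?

2.55 kJ/mol

Chair I (acetyl axial, hydroxyl equatorial, nitro equatorial): E = 5.10 kJ/mol.
Chair II (acetyl equatorial, hydroxyl axial, nitro axial): E = 7.65 kJ/mol.
ΔE = 7.65 − 5.10 = 2.55 kJ/mol; chair I is more stable.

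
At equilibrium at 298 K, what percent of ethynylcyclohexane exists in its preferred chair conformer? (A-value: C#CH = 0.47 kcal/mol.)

68.9%

One chair has the ethynyl group axial (E = 0.47 kcal/mol) and the other has it equatorial (E = 0).
ΔG = 0.47 kcal/mol between the two chairs.
K = exp(ΔG/RT) with R = 1.987×10⁻³ kcal mol⁻¹ K⁻¹ and T = 298 K gives K ≈ 2.21.
Fraction in the lower-energy chair = K/(K+1) = 68.9%.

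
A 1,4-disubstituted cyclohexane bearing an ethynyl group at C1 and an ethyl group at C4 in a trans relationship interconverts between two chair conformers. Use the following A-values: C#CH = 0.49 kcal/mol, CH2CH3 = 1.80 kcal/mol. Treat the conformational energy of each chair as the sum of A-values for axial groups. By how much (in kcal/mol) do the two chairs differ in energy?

C1 and C4 have opposite parity, so for the trans isomer the two substituents are e,e in one chair and a,a in the other.
Chair I (ethynyl axial, ethyl axial): E = 2.29 kcal/mol.
Chair II (ethynyl equatorial, ethyl equatorial): E = 0.00 kcal/mol.
ΔE = 2.29 − 0.00 = 2.29 kcal/mol; chair II is more stable.

2.29 kcal/mol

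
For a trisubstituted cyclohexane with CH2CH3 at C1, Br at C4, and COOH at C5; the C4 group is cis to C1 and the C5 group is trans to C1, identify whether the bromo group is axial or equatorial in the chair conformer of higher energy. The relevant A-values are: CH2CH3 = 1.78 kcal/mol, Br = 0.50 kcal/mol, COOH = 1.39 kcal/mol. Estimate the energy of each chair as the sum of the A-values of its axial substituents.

Chair I (ethyl axial, bromo equatorial, carboxyl equatorial): E = 1.78 kcal/mol.
Chair II (ethyl equatorial, bromo axial, carboxyl axial): E = 1.89 kcal/mol.
Chair II is the less stable (higher-energy) conformer, and in that chair the bromo group is axial.

axial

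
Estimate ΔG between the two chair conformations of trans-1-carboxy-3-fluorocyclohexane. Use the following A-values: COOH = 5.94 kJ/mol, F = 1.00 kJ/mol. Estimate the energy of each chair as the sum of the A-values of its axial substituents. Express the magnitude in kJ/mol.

C1 and C3 have the same parity, so for the trans isomer the two substituents are one axial and one equatorial in each chair.
Chair I (carboxyl axial, fluoro equatorial): E = 5.94 kJ/mol.
Chair II (carboxyl equatorial, fluoro axial): E = 1.00 kJ/mol.
ΔE = 5.94 − 1.00 = 4.94 kJ/mol; chair II is more stable.

4.94 kJ/mol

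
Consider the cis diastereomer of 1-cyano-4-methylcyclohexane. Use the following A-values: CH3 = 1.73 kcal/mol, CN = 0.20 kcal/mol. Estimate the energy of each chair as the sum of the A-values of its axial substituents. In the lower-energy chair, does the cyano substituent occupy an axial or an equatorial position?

C1 and C4 have opposite parity, so for the cis isomer the two substituents are one axial and one equatorial in each chair.
Chair I (methyl axial, cyano equatorial): E = 1.73 kcal/mol.
Chair II (methyl equatorial, cyano axial): E = 0.20 kcal/mol.
Chair II is the more stable (lower-energy) conformer, and in that chair the cyano group is axial.

axial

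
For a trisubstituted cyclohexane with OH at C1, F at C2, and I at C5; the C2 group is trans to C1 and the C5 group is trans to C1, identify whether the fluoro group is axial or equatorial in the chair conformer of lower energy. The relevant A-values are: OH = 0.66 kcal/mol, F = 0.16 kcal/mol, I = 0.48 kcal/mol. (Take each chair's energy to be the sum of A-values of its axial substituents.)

Chair I (hydroxyl axial, fluoro axial, iodo equatorial): E = 0.82 kcal/mol.
Chair II (hydroxyl equatorial, fluoro equatorial, iodo axial): E = 0.48 kcal/mol.
Chair II is the more stable (lower-energy) conformer, and in that chair the fluoro group is equatorial.

equatorial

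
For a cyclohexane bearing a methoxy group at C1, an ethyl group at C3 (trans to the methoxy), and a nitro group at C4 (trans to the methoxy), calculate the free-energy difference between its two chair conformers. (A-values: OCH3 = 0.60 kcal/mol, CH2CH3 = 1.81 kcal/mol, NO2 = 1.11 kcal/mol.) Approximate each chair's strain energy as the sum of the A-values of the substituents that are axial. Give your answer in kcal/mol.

0.10 kcal/mol

Chair I (methoxy axial, ethyl equatorial, nitro axial): E = 1.71 kcal/mol.
Chair II (methoxy equatorial, ethyl axial, nitro equatorial): E = 1.81 kcal/mol.
ΔE = 1.81 − 1.71 = 0.10 kcal/mol; chair I is more stable.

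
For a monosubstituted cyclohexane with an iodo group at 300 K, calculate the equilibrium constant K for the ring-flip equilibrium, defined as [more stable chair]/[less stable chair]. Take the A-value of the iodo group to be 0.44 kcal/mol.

K ≈ 2.09

One chair has the iodo group axial (E = 0.44 kcal/mol) and the other has it equatorial (E = 0).
ΔG = 0.44 kcal/mol between the two chairs.
K = exp(ΔG/RT) with R = 1.987×10⁻³ kcal mol⁻¹ K⁻¹ and T = 300 K gives K ≈ 2.09.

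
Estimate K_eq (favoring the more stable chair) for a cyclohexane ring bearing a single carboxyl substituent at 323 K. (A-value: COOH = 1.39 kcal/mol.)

One chair has the carboxyl group axial (E = 1.39 kcal/mol) and the other has it equatorial (E = 0).
ΔG = 1.39 kcal/mol between the two chairs.
K = exp(ΔG/RT) with R = 1.987×10⁻³ kcal mol⁻¹ K⁻¹ and T = 323 K gives K ≈ 8.72.

K ≈ 8.72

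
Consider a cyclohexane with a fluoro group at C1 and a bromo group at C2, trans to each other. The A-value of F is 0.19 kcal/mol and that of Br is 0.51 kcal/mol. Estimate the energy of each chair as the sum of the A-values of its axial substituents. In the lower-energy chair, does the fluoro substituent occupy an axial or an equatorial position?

equatorial

C1 and C2 have opposite parity, so for the trans isomer the two substituents are e,e in one chair and a,a in the other.
Chair I (fluoro axial, bromo axial): E = 0.70 kcal/mol.
Chair II (fluoro equatorial, bromo equatorial): E = 0.00 kcal/mol.
Chair II is the more stable (lower-energy) conformer, and in that chair the fluoro group is equatorial.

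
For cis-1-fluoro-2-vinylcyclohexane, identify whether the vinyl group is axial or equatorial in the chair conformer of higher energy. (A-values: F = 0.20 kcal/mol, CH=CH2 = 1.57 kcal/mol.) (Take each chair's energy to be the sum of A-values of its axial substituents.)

C1 and C2 have opposite parity, so for the cis isomer the two substituents are one axial and one equatorial in each chair.
Chair I (fluoro axial, vinyl equatorial): E = 0.20 kcal/mol.
Chair II (fluoro equatorial, vinyl axial): E = 1.57 kcal/mol.
Chair II is the less stable (higher-energy) conformer, and in that chair the vinyl group is axial.

axial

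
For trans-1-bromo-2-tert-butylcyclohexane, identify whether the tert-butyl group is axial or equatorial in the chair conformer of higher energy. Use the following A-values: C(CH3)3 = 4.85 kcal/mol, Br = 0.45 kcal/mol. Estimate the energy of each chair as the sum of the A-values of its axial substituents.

axial

C1 and C2 have opposite parity, so for the trans isomer the two substituents are e,e in one chair and a,a in the other.
Chair I (tert-butyl axial, bromo axial): E = 5.30 kcal/mol.
Chair II (tert-butyl equatorial, bromo equatorial): E = 0.00 kcal/mol.
Chair I is the less stable (higher-energy) conformer, and in that chair the tert-butyl group is axial.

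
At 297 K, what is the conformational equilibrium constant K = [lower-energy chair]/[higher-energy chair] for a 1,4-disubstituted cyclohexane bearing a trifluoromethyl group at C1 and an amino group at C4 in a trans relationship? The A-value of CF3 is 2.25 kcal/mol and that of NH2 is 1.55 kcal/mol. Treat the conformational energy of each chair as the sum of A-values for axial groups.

C1 and C4 have opposite parity, so for the trans isomer the two substituents are e,e in one chair and a,a in the other.
Chair I (trifluoromethyl axial, amino axial): E = 3.80 kcal/mol; chair II (trifluoromethyl equatorial, amino equatorial): E = 0.00 kcal/mol.
ΔG = 3.80 kcal/mol between the two chairs.
K = exp(ΔG/RT) with R = 1.987×10⁻³ kcal mol⁻¹ K⁻¹ and T = 297 K gives K ≈ 626.

K ≈ 626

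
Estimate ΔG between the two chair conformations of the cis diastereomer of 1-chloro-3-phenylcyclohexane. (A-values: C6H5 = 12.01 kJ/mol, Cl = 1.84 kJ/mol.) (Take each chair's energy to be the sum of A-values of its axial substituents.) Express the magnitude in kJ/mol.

C1 and C3 have the same parity, so for the cis isomer the two substituents are e,e in one chair and a,a in the other.
Chair I (phenyl axial, chloro axial): E = 13.85 kJ/mol.
Chair II (phenyl equatorial, chloro equatorial): E = 0.00 kJ/mol.
ΔE = 13.85 − 0.00 = 13.85 kJ/mol; chair II is more stable.

13.85 kJ/mol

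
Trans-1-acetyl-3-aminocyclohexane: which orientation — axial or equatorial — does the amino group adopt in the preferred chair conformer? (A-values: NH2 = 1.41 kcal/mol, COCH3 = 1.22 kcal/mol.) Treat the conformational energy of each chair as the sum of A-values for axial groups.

equatorial

C1 and C3 have the same parity, so for the trans isomer the two substituents are one axial and one equatorial in each chair.
Chair I (amino axial, acetyl equatorial): E = 1.41 kcal/mol.
Chair II (amino equatorial, acetyl axial): E = 1.22 kcal/mol.
Chair II is the more stable (lower-energy) conformer, and in that chair the amino group is equatorial.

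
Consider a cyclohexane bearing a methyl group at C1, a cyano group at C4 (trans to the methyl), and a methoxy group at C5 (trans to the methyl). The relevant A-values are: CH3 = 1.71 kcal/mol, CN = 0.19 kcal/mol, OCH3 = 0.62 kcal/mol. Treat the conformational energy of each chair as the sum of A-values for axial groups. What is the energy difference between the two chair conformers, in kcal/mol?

Chair I (methyl axial, cyano axial, methoxy equatorial): E = 1.90 kcal/mol.
Chair II (methyl equatorial, cyano equatorial, methoxy axial): E = 0.62 kcal/mol.
ΔE = 1.90 − 0.62 = 1.28 kcal/mol; chair II is more stable.

1.28 kcal/mol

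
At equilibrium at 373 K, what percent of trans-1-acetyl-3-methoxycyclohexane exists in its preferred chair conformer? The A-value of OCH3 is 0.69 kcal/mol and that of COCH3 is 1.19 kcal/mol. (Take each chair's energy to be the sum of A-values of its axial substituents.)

C1 and C3 have the same parity, so for the trans isomer the two substituents are one axial and one equatorial in each chair.
Chair I (methoxy axial, acetyl equatorial): E = 0.69 kcal/mol; chair II (methoxy equatorial, acetyl axial): E = 1.19 kcal/mol.
ΔG = 0.50 kcal/mol between the two chairs.
K = exp(ΔG/RT) with R = 1.987×10⁻³ kcal mol⁻¹ K⁻¹ and T = 373 K gives K ≈ 1.96.
Fraction in the lower-energy chair = K/(K+1) = 66.3%.

66.3%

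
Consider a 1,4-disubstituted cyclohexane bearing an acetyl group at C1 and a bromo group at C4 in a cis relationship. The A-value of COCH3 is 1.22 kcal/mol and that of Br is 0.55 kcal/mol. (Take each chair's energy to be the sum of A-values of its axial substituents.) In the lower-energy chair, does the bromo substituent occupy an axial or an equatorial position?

C1 and C4 have opposite parity, so for the cis isomer the two substituents are one axial and one equatorial in each chair.
Chair I (acetyl axial, bromo equatorial): E = 1.22 kcal/mol.
Chair II (acetyl equatorial, bromo axial): E = 0.55 kcal/mol.
Chair II is the more stable (lower-energy) conformer, and in that chair the bromo group is axial.

axial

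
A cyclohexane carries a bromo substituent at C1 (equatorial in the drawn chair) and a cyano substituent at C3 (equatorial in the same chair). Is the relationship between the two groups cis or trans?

C1 and C3 have the same parity, so their axial bonds point in the same direction.
With same-parity carbons, two substituents on the same face are both axial or both equatorial; opposite faces give one of each.
Here the groups are equatorial/equatorial → same face → cis.

cis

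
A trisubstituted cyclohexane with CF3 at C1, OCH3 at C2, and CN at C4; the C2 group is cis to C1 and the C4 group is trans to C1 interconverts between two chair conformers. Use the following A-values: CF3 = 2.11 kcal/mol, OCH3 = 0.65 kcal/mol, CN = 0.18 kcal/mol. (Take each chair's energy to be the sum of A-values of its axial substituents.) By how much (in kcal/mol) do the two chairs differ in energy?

1.64 kcal/mol

Chair I (trifluoromethyl axial, methoxy equatorial, cyano axial): E = 2.29 kcal/mol.
Chair II (trifluoromethyl equatorial, methoxy axial, cyano equatorial): E = 0.65 kcal/mol.
ΔE = 2.29 − 0.65 = 1.64 kcal/mol; chair II is more stable.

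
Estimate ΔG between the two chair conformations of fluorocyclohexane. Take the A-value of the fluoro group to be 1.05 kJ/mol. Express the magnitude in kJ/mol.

1.05 kJ/mol

A monosubstituted cyclohexane has one chair with the fluoro group axial (E = A = 1.05 kJ/mol) and one with it equatorial (E = 0).
ΔE = 1.05 − 0 = 1.05 kJ/mol.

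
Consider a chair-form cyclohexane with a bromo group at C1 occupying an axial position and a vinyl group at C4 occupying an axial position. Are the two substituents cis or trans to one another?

trans

C1 and C4 have opposite parity, so their axial bonds point in opposite directions.
With opposite-parity carbons, two substituents on the same face are one axial and one equatorial; opposite faces give both axial or both equatorial.
Here the groups are axial/axial → opposite face → trans.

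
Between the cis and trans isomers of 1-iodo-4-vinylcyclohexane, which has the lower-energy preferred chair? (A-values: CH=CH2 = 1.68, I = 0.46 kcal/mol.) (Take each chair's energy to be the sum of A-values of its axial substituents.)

At 1,4 positions (parity opposite): cis → (a,e or e,a); trans → (e,e or a,a).
Best chair for cis: E = 0.46 kcal/mol; best chair for trans: E = 0.00 kcal/mol.
The trans isomer is lower by 0.46 kcal/mol.

trans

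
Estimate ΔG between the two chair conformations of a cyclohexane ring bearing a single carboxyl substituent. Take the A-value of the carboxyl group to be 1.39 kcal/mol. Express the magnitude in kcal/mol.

1.39 kcal/mol

A monosubstituted cyclohexane has one chair with the carboxyl group axial (E = A = 1.39 kcal/mol) and one with it equatorial (E = 0).
ΔE = 1.39 − 0 = 1.39 kcal/mol.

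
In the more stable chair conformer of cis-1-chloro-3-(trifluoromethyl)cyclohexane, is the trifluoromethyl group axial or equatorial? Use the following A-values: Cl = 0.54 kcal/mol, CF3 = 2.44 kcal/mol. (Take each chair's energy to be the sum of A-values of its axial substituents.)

equatorial

C1 and C3 have the same parity, so for the cis isomer the two substituents are e,e in one chair and a,a in the other.
Chair I (chloro axial, trifluoromethyl axial): E = 2.98 kcal/mol.
Chair II (chloro equatorial, trifluoromethyl equatorial): E = 0.00 kcal/mol.
Chair II is the more stable (lower-energy) conformer, and in that chair the trifluoromethyl group is equatorial.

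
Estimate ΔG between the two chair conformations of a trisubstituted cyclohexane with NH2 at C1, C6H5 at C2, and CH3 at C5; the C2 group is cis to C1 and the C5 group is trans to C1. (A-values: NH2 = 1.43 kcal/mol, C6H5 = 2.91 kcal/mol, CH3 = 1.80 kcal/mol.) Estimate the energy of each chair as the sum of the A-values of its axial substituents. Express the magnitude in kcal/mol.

3.28 kcal/mol

Chair I (amino axial, phenyl equatorial, methyl equatorial): E = 1.43 kcal/mol.
Chair II (amino equatorial, phenyl axial, methyl axial): E = 4.71 kcal/mol.
ΔE = 4.71 − 1.43 = 3.28 kcal/mol; chair I is more stable.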